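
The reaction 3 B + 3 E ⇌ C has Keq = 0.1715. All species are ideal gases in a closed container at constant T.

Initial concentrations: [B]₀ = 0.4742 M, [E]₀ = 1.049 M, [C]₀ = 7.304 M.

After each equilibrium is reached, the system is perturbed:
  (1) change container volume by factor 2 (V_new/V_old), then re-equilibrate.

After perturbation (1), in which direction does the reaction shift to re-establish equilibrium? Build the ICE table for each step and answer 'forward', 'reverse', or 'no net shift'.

Q₀ = 59.34 vs Keq = 0.1715 ⇒ Q>K, reverse
Step 1:
                   B          E          C
  I           0.4742      1.049      7.304
  C            1.113      1.113     -0.371
  E            1.587      2.162      6.933
  solve Keq expr → x = -0.371; check Q = 0.1715
Then change container volume by factor 2 (V_new/V_old).
Step 2:
                   B          E          C
  I           0.7937      1.081      3.466
  C           0.7003     0.7003    -0.2334
  E            1.494      1.781      3.233
  solve Keq expr → x = -0.2334; check Q = 0.1715

Direction: reverse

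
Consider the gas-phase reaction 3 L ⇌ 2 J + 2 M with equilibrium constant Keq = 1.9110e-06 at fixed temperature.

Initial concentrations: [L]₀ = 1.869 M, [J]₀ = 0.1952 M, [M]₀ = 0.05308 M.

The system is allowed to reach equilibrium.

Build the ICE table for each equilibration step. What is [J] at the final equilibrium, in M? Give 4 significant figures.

[J]_eq = 0.1644 M

Q₀ = 1.6443e-05 vs Keq = 1.9110e-06 ⇒ Q>K, reverse
Step 1:
                   L          J          M
  init         1.869     0.1952    0.05308
  Δ          0.04619   -0.03079   -0.03079
  eq           1.915     0.1644    0.02229
  solve Keq expr → x = -0.0154; check Q = 1.9110e-06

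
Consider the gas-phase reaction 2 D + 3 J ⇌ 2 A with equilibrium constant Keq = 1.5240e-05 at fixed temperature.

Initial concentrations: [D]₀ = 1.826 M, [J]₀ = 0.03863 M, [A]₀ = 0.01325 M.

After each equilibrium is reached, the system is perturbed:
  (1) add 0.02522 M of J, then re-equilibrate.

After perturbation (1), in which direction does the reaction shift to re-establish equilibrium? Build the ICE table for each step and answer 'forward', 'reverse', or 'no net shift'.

Q₀ = 0.9134 vs Keq = 1.5240e-05 ⇒ Q>K, reverse
Step 1:
                    D           J           A
  I             1.826     0.03863     0.01325
  C           0.01315     0.01972    -0.01315
  E             1.839     0.05835  1.0121e-04
  solve Keq expr → x = -0.006574; check Q = 1.5240e-05
Then add 0.02522 M of J.
Step 2:
                    D           J           A
  I             1.839     0.08357  1.0121e-04
  C       -7.1916e-05 -1.0787e-04  7.1916e-05
  E             1.839     0.08347  1.7312e-04
  solve Keq expr → x = 3.5958e-05; check Q = 1.5240e-05

Direction: forward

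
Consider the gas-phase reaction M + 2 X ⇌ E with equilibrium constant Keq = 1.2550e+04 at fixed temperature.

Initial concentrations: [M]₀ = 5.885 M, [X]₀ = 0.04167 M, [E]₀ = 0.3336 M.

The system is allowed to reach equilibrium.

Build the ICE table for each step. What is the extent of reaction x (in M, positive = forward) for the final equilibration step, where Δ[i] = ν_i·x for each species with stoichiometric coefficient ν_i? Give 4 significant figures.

x = 0.01974 M

Q₀ = 32.65 vs Keq = 1.2550e+04 ⇒ Q<K, forward
Step 1:
                    M           X           E
  Initial       5.885     0.04167      0.3336
  Change     -0.01974    -0.03948     0.01974
  Equil         5.865    0.002191      0.3533
  solve Keq expr → x = 0.01974; check Q = 1.2550e+04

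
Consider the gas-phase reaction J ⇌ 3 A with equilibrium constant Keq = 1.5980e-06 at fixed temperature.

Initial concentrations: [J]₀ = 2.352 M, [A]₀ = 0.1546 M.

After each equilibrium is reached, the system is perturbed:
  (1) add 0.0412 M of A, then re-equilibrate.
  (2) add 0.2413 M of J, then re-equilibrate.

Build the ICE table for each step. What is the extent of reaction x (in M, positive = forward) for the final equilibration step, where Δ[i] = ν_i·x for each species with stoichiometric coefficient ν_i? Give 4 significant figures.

Q₀ = 0.001571 vs Keq = 1.5980e-06 ⇒ Q>K, reverse
Step 1:
                   J          A
  Initial      2.352     0.1546
  Change     0.04632     -0.139
  Equil        2.398    0.01565
  solve Keq expr → x = -0.04632; check Q = 1.5980e-06
Then add 0.0412 M of A.
Step 2:
                   J          A
  Initial      2.398    0.05685
  Change     0.01372   -0.04117
  Equil        2.412    0.01568
  solve Keq expr → x = -0.01372; check Q = 1.5980e-06
Then add 0.2413 M of J.
Step 3:
                   J          A
  Initial      2.653    0.01568
  Change  -1.6866e-04 5.0597e-04
  Equil        2.653    0.01619
  solve Keq expr → x = 1.6866e-04; check Q = 1.5980e-06

x = 1.6866e-04 M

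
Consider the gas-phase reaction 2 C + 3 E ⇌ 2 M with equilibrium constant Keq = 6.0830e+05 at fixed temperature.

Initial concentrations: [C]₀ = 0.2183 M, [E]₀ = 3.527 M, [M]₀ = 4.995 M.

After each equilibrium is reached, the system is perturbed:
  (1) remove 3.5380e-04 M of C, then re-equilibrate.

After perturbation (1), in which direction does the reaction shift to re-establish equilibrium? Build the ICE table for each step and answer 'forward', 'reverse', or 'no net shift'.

Direction: reverse

Q₀ = 11.93 vs Keq = 6.0830e+05 ⇒ Q<K, forward
Step 1:
                   C          E          M
  Initial     0.2183      3.527      4.995
  Change     -0.2171    -0.3257     0.2171
  Equil     0.001167      3.201      5.212
  solve Keq expr → x = 0.1086; check Q = 6.0830e+05
Then remove 3.5380e-04 M of C.
Step 2:
                   C          E          M
  Initial 8.1292e-04      3.201      5.212
  Change  3.5343e-04 5.3015e-04 -3.5343e-04
  Equil     0.001166      3.202      5.212
  solve Keq expr → x = -1.7672e-04; check Q = 6.0830e+05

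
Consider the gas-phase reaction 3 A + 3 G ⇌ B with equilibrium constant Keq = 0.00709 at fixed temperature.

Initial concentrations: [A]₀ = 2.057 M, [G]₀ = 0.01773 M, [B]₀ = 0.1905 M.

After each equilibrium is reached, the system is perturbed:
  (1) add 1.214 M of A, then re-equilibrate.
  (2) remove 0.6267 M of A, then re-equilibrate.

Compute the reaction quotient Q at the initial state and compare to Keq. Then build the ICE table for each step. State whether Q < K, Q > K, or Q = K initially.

Q₀ = 3927 vs Keq = 0.00709 ⇒ Q>K, reverse
Step 1:
                   A          G          B
  I            2.057    0.01773     0.1905
  C           0.5163     0.5163    -0.1721
  E            2.573      0.534     0.0184
  solve Keq expr → x = -0.1721; check Q = 0.00709
Then add 1.214 M of A.
Step 2:
                   A          G          B
  I            3.787      0.534     0.0184
  C         -0.06116   -0.06116    0.02039
  E            3.726     0.4729    0.03879
  solve Keq expr → x = 0.02039; check Q = 0.00709
Then remove 0.6267 M of A.
Step 3:
                   A          G          B
  I            3.099     0.4729    0.03879
  C          0.03219    0.03219   -0.01073
  E            3.132     0.5051    0.02805
  solve Keq expr → x = -0.01073; check Q = 0.00709

Q₀ = 3927; Q > K (proceeds reverse)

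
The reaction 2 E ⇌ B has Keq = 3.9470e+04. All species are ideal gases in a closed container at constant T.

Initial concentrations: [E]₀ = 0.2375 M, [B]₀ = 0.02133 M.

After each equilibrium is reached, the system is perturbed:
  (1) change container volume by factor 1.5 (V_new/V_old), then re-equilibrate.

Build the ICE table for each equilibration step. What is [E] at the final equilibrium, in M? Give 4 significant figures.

Q₀ = 0.3781 vs Keq = 3.9470e+04 ⇒ Q<K, forward
Step 1:
                  E         B
  I          0.2375   0.02133
  C         -0.2356    0.1178
  E        0.001878    0.1391
  solve Keq expr → x = 0.1178; check Q = 3.9470e+04
Then change container volume by factor 1.5 (V_new/V_old).
Step 2:
                  E         B
  I        0.001252   0.09276
  C       2.8016e-04 -1.4008e-04
  E        0.001532   0.09262
  solve Keq expr → x = -1.4008e-04; check Q = 3.9470e+04

[E]_eq = 0.001532 M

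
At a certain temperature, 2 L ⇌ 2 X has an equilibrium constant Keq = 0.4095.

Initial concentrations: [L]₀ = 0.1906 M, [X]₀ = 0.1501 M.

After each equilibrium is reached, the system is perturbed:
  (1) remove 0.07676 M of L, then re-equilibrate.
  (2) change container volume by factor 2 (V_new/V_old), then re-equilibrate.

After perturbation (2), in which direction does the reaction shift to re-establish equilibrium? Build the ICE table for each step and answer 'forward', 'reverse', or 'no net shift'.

Direction: no net shift

Q₀ = 0.6202 vs Keq = 0.4095 ⇒ Q>K, reverse
Step 1:
                    L           X
  init         0.1906      0.1501
  Δ           0.01715    -0.01715
  eq           0.2078      0.1329
  solve Keq expr → x = -0.008577; check Q = 0.4095
Then remove 0.07676 M of L.
Step 2:
                    L           X
  init          0.131      0.1329
  Δ           0.02995    -0.02995
  eq           0.1609       0.103
  solve Keq expr → x = -0.01498; check Q = 0.4095
Then change container volume by factor 2 (V_new/V_old).
Step 3:
                    L           X
  init        0.08047      0.0515
  Δ                 0           0
  eq          0.08047      0.0515
  solve Keq expr → x = 0; check Q = 0.4095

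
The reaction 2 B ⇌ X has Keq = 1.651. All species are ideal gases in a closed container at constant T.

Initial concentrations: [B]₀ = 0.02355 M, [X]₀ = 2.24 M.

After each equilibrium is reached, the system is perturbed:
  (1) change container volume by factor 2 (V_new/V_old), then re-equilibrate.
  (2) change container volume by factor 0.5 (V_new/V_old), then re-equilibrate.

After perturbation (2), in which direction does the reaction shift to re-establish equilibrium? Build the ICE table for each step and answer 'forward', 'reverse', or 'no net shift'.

Q₀ = 4039 vs Keq = 1.651 ⇒ Q>K, reverse
Step 1:
                    B           X
  I           0.02355        2.24
  C             1.003     -0.5013
  E             1.026       1.739
  solve Keq expr → x = -0.5013; check Q = 1.651
Then change container volume by factor 2 (V_new/V_old).
Step 2:
                    B           X
  I            0.5131      0.8693
  C             0.175    -0.08752
  E            0.6881      0.7818
  solve Keq expr → x = -0.08752; check Q = 1.651
Then change container volume by factor 0.5 (V_new/V_old).
Step 3:
                    B           X
  I             1.376       1.564
  C           -0.3501       0.175
  E             1.026       1.739
  solve Keq expr → x = 0.175; check Q = 1.651

Direction: forward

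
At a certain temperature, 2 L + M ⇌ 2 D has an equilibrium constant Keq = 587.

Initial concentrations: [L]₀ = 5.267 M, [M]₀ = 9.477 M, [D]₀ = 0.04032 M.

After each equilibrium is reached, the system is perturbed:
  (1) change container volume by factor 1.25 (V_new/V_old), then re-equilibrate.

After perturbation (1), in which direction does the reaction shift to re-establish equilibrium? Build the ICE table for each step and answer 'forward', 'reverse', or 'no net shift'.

Direction: reverse

Q₀ = 6.1836e-06 vs Keq = 587 ⇒ Q<K, forward
Step 1:
                    L           M           D
  init          5.267       9.477     0.04032
  Δ            -5.185      -2.592       5.185
  eq          0.08219       6.885       5.225
  solve Keq expr → x = 2.592; check Q = 587
Then change container volume by factor 1.25 (V_new/V_old).
Step 2:
                    L           M           D
  init        0.06575       5.508        4.18
  Δ          0.007602    0.003801   -0.007602
  eq          0.07336       5.511       4.172
  solve Keq expr → x = -0.003801; check Q = 587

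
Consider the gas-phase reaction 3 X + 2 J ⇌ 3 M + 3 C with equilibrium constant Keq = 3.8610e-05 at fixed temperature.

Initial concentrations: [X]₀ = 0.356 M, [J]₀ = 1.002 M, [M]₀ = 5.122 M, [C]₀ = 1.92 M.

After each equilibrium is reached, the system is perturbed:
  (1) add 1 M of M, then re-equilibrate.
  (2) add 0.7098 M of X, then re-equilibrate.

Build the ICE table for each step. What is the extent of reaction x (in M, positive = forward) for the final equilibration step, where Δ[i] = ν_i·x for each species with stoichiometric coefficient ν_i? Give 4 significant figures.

x = 0.003156 M

Q₀ = 2.0996e+04 vs Keq = 3.8610e-05 ⇒ Q>K, reverse
Step 1:
                  X         J         M         C
  Initial     0.356     1.002     5.122      1.92
  Change       1.88     1.253     -1.88     -1.88
  Equil       2.236     2.255     3.242   0.04009
  solve Keq expr → x = -0.6266; check Q = 3.8610e-05
Then add 1 M of M.
Step 2:
                  X         J         M         C
  Initial     2.236     2.255     4.242   0.04009
  Change   0.009201  0.006134 -0.009201 -0.009201
  Equil       2.245     2.261     4.233   0.03089
  solve Keq expr → x = -0.003067; check Q = 3.8610e-05
Then add 0.7098 M of X.
Step 3:
                  X         J         M         C
  Initial     2.955     2.261     4.233   0.03089
  Change  -0.009469 -0.006312  0.009469  0.009469
  Equil       2.945     2.255     4.242   0.04035
  solve Keq expr → x = 0.003156; check Q = 3.8610e-05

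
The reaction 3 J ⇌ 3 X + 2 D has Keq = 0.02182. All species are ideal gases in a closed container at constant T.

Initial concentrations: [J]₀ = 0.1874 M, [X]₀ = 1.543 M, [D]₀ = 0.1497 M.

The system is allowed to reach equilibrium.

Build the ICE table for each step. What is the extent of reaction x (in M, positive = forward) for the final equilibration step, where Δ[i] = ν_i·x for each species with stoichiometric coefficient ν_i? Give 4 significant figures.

Q₀ = 12.51 vs Keq = 0.02182 ⇒ Q>K, reverse
Step 1:
                  J         X         D
  Initial    0.1874     1.543    0.1497
  Change     0.1916   -0.1916   -0.1278
  Equil       0.379     1.351   0.02194
  solve Keq expr → x = -0.06388; check Q = 0.02182

x = -0.06388 M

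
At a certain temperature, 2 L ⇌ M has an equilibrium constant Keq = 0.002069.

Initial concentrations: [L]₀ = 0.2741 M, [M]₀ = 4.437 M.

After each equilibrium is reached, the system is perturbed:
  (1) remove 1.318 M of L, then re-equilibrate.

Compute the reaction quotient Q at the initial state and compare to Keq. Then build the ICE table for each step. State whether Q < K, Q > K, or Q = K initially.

Q₀ = 59.06 vs Keq = 0.002069 ⇒ Q>K, reverse
Step 1:
                  L         M
  Initial    0.2741     4.437
  Change      8.552    -4.276
  Equil       8.826    0.1612
  solve Keq expr → x = -4.276; check Q = 0.002069
Then remove 1.318 M of L.
Step 2:
                  L         M
  Initial     7.508    0.1612
  Change    0.08384  -0.04192
  Equil       7.592    0.1192
  solve Keq expr → x = -0.04192; check Q = 0.002069

Q₀ = 59.06; Q > K (proceeds reverse)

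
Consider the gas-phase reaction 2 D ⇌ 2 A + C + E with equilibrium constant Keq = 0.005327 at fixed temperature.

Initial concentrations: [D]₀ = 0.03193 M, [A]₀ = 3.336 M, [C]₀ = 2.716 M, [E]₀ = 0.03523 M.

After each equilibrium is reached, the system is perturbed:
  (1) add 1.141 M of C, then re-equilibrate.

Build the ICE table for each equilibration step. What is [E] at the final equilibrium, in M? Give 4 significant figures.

[E]_eq = 1.3702e-06 M

Q₀ = 1044 vs Keq = 0.005327 ⇒ Q>K, reverse
Step 1:
                   D          A          C          E
  Initial    0.03193      3.336      2.716    0.03523
  Change     0.07046   -0.07046   -0.03523   -0.03523
  Equil       0.1024      3.266      2.681 1.9534e-06
  solve Keq expr → x = -0.03523; check Q = 0.005327
Then add 1.141 M of C.
Step 2:
                   D          A          C          E
  Initial     0.1024      3.266      3.822 1.9534e-06
  Change  1.1663e-06 -1.1663e-06 -5.8316e-07 -5.8316e-07
  Equil       0.1024      3.266      3.822 1.3702e-06
  solve Keq expr → x = -5.8316e-07; check Q = 0.005327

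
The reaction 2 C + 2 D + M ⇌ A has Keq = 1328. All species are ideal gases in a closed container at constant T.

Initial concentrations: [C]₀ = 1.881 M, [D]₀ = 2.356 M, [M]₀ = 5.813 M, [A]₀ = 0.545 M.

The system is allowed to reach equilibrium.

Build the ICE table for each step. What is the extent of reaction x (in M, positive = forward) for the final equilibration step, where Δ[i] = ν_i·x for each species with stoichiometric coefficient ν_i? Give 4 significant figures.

Q₀ = 0.004774 vs Keq = 1328 ⇒ Q<K, forward
Step 1:
                    C           D           M           A
  I             1.881       2.356       5.813       0.545
  C            -1.851      -1.851     -0.9256      0.9256
  E           0.02982      0.5048       4.887       1.471
  solve Keq expr → x = 0.9256; check Q = 1328

x = 0.9256 M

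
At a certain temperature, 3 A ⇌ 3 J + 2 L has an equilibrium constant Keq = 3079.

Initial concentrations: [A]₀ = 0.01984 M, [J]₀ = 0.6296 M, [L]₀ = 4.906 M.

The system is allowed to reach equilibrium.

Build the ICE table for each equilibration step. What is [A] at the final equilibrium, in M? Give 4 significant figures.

Q₀ = 7.6917e+05 vs Keq = 3079 ⇒ Q>K, reverse
Step 1:
                    A           J           L
  Initial     0.01984      0.6296       4.906
  Change        0.087      -0.087      -0.058
  Equil        0.1068      0.5426       4.848
  solve Keq expr → x = -0.029; check Q = 3079

[A]_eq = 0.1068 M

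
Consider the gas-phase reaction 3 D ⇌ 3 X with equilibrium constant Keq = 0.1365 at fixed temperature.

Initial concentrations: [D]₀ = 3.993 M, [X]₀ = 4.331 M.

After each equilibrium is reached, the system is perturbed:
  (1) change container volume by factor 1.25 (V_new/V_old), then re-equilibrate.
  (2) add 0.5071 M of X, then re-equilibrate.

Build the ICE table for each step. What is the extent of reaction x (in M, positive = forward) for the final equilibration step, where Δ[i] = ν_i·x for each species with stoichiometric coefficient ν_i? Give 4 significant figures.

x = -0.1116 M

Q₀ = 1.276 vs Keq = 0.1365 ⇒ Q>K, reverse
Step 1:
                   D          X
  Initial      3.993      4.331
  Change       1.502     -1.502
  Equil        5.495      2.829
  solve Keq expr → x = -0.5006; check Q = 0.1365
Then change container volume by factor 1.25 (V_new/V_old).
Step 2:
                   D          X
  Initial      4.396      2.263
  Change           0          0
  Equil        4.396      2.263
  solve Keq expr → x = 0; check Q = 0.1365
Then add 0.5071 M of X.
Step 3:
                   D          X
  Initial      4.396       2.77
  Change      0.3347    -0.3347
  Equil        4.731      2.436
  solve Keq expr → x = -0.1116; check Q = 0.1365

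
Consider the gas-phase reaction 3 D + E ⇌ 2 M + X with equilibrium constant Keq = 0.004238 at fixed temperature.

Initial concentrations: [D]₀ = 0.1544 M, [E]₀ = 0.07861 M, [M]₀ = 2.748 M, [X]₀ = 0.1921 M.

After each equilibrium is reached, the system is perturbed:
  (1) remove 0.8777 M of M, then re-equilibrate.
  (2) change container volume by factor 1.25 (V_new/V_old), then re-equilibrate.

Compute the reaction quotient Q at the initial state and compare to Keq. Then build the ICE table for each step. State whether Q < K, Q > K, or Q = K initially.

Q₀ = 5014; Q > K (proceeds reverse)

Q₀ = 5014 vs Keq = 0.004238 ⇒ Q>K, reverse
Step 1:
                    D           E           M           X
  Initial      0.1544     0.07861       2.748      0.1921
  Change       0.5761       0.192      -0.384      -0.192
  Equil        0.7305      0.2706       2.364  7.9992e-05
  solve Keq expr → x = -0.192; check Q = 0.004238
Then remove 0.8777 M of M.
Step 2:
                    D           E           M           X
  Initial      0.7305      0.2706       1.486  7.9992e-05
  Change  -3.6574e-04 -1.2191e-04  2.4383e-04  1.2191e-04
  Equil        0.7301      0.2705       1.487  2.0190e-04
  solve Keq expr → x = 1.2191e-04; check Q = 0.004238
Then change container volume by factor 1.25 (V_new/V_old).
Step 3:
                    D           E           M           X
  Initial      0.5841      0.2164       1.189  1.6152e-04
  Change   9.6622e-05  3.2207e-05 -6.4415e-05 -3.2207e-05
  Equil        0.5842      0.2164       1.189  1.2932e-04
  solve Keq expr → x = -3.2207e-05; check Q = 0.004238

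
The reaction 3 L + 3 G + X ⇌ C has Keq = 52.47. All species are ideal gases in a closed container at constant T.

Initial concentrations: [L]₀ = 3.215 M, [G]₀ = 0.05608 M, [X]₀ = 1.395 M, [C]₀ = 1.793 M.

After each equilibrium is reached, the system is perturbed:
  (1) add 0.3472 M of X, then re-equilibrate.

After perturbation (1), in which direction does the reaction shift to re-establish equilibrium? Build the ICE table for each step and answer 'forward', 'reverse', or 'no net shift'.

Q₀ = 219.3 vs Keq = 52.47 ⇒ Q>K, reverse
Step 1:
                    L           G           X           C
  init          3.215     0.05608       1.395       1.793
  Δ           0.03292     0.03292     0.01097    -0.01097
  eq            3.248       0.089       1.406       1.782
  solve Keq expr → x = -0.01097; check Q = 52.47
Then add 0.3472 M of X.
Step 2:
                    L           G           X           C
  init          3.248       0.089       1.753       1.782
  Δ         -0.006094   -0.006094   -0.002031    0.002031
  eq            3.242     0.08291       1.751       1.784
  solve Keq expr → x = 0.002031; check Q = 52.47

Direction: forward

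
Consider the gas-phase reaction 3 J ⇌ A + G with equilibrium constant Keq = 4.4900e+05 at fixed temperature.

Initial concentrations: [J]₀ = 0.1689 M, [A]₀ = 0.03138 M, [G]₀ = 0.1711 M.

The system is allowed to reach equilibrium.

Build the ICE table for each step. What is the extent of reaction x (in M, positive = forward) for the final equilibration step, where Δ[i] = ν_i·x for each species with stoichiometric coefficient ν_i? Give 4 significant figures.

x = 0.05513 M

Q₀ = 1.114 vs Keq = 4.4900e+05 ⇒ Q<K, forward
Step 1:
                    J           A           G
  init         0.1689     0.03138      0.1711
  Δ           -0.1654     0.05513     0.05513
  eq         0.003519     0.08651      0.2262
  solve Keq expr → x = 0.05513; check Q = 4.4900e+05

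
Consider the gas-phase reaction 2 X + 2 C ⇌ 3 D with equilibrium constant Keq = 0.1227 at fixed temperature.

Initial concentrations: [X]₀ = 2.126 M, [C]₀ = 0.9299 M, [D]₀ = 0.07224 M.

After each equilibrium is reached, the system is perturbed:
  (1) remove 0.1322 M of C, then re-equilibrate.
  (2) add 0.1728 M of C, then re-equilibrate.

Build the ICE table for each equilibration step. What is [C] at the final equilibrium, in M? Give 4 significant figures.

Q₀ = 9.6457e-05 vs Keq = 0.1227 ⇒ Q<K, forward
Step 1:
                  X         C         D
  init        2.126    0.9299   0.07224
  Δ         -0.3102   -0.3102    0.4653
  eq          1.816    0.6197    0.5376
  solve Keq expr → x = 0.1551; check Q = 0.1227
Then remove 0.1322 M of C.
Step 2:
                  X         C         D
  init        1.816    0.4875    0.5376
  Δ         0.03463   0.03463  -0.05194
  eq           1.85    0.5221    0.4856
  solve Keq expr → x = -0.01731; check Q = 0.1227
Then add 0.1728 M of C.
Step 3:
                  X         C         D
  init         1.85    0.6949    0.4856
  Δ        -0.04486  -0.04486   0.06728
  eq          1.806    0.6501    0.5529
  solve Keq expr → x = 0.02243; check Q = 0.1227

[C]_eq = 0.6501 M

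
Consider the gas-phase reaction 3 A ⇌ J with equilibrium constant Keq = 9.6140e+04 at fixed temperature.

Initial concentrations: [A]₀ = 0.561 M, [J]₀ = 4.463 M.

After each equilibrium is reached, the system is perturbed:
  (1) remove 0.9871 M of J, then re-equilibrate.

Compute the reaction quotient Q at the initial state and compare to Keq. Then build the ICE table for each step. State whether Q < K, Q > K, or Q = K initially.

Q₀ = 25.28 vs Keq = 9.6140e+04 ⇒ Q<K, forward
Step 1:
                  A         J
  Initial     0.561     4.463
  Change    -0.5246    0.1749
  Equil      0.0364     4.638
  solve Keq expr → x = 0.1749; check Q = 9.6140e+04
Then remove 0.9871 M of J.
Step 2:
                  A         J
  Initial    0.0364     3.651
  Change  -0.002788 9.2943e-04
  Equil     0.03361     3.652
  solve Keq expr → x = 9.2943e-04; check Q = 9.6140e+04

Q₀ = 25.28; Q < K (proceeds forward)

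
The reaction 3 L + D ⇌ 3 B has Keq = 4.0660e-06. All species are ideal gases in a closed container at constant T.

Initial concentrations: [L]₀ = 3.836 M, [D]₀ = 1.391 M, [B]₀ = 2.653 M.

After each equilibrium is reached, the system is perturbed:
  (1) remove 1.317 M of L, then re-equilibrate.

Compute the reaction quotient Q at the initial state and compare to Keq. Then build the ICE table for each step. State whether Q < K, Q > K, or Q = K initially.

Q₀ = 0.2378; Q > K (proceeds reverse)

Q₀ = 0.2378 vs Keq = 4.0660e-06 ⇒ Q>K, reverse
Step 1:
                  L         D         B
  I           3.836     1.391     2.653
  C            2.52    0.8401     -2.52
  E           6.356     2.231    0.1326
  solve Keq expr → x = -0.8401; check Q = 4.0660e-06
Then remove 1.317 M of L.
Step 2:
                  L         D         B
  I           5.039     2.231    0.1326
  C         0.02677  0.008923  -0.02677
  E           5.066      2.24    0.1058
  solve Keq expr → x = -0.008923; check Q = 4.0660e-06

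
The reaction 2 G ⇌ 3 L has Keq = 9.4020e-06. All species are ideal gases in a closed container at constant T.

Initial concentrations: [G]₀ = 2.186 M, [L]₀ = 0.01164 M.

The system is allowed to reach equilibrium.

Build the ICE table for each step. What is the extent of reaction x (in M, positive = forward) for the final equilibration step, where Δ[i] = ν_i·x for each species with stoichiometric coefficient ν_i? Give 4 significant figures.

x = 0.007913 M

Q₀ = 3.3003e-07 vs Keq = 9.4020e-06 ⇒ Q<K, forward
Step 1:
                  G         L
  Initial     2.186   0.01164
  Change   -0.01583   0.02374
  Equil        2.17   0.03538
  solve Keq expr → x = 0.007913; check Q = 9.4020e-06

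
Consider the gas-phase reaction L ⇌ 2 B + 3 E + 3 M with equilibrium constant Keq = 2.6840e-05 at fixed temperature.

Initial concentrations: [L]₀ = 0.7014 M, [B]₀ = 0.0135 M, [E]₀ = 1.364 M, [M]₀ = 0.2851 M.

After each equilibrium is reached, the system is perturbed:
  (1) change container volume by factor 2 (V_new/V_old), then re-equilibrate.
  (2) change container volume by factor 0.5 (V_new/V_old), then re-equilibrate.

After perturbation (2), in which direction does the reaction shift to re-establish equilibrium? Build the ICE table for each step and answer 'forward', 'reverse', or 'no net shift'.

Q₀ = 1.5280e-05 vs Keq = 2.6840e-05 ⇒ Q<K, forward
Step 1:
                    L           B           E           M
  I            0.7014      0.0135       1.364      0.2851
  C         -0.001873    0.003746    0.005619    0.005619
  E            0.6995     0.01725        1.37      0.2907
  solve Keq expr → x = 0.001873; check Q = 2.6840e-05
Then change container volume by factor 2 (V_new/V_old).
Step 2:
                    L           B           E           M
  I            0.3498    0.008623      0.6848      0.1454
  C          -0.02032     0.04064     0.06096     0.06096
  E            0.3294     0.04927      0.7458      0.2063
  solve Keq expr → x = 0.02032; check Q = 2.6840e-05
Then change container volume by factor 0.5 (V_new/V_old).
Step 3:
                    L           B           E           M
  I            0.6589     0.09853       1.492      0.4126
  C           0.04064    -0.08129     -0.1219     -0.1219
  E            0.6995     0.01725        1.37      0.2907
  solve Keq expr → x = -0.04064; check Q = 2.6840e-05

Direction: reverse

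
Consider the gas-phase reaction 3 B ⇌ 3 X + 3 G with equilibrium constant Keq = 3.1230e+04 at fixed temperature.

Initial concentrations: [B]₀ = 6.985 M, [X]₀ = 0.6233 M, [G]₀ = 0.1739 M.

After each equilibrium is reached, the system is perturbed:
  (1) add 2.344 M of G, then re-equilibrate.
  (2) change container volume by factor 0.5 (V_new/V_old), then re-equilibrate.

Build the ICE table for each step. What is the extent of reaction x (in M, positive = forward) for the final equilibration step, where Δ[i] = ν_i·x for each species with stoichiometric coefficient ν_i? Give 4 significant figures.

x = -0.557 M

Q₀ = 3.7367e-06 vs Keq = 3.1230e+04 ⇒ Q<K, forward
Step 1:
                    B           X           G
  Initial       6.985      0.6233      0.1739
  Change       -5.776       5.776       5.776
  Equil         1.209       6.399        5.95
  solve Keq expr → x = 1.925; check Q = 3.1230e+04
Then add 2.344 M of G.
Step 2:
                    B           X           G
  Initial       1.209       6.399       8.294
  Change       0.3271     -0.3271     -0.3271
  Equil         1.536       6.072       7.967
  solve Keq expr → x = -0.109; check Q = 3.1230e+04
Then change container volume by factor 0.5 (V_new/V_old).
Step 3:
                    B           X           G
  Initial       3.072       12.14       15.93
  Change        1.671      -1.671      -1.671
  Equil         4.743       10.47       14.26
  solve Keq expr → x = -0.557; check Q = 3.1230e+04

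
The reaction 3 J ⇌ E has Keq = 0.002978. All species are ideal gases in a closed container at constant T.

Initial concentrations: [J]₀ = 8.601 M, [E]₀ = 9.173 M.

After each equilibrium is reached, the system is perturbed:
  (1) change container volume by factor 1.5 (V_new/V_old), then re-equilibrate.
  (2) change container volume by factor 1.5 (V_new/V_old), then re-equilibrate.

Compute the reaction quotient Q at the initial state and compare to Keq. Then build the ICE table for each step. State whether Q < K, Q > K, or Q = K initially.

Q₀ = 0.01442 vs Keq = 0.002978 ⇒ Q>K, reverse
Step 1:
                  J         E
  Initial     8.601     9.173
  Change      5.007    -1.669
  Equil       13.61     7.504
  solve Keq expr → x = -1.669; check Q = 0.002978
Then change container volume by factor 1.5 (V_new/V_old).
Step 2:
                  J         E
  Initial     9.072     5.003
  Change      2.203   -0.7343
  Equil       11.27     4.268
  solve Keq expr → x = -0.7343; check Q = 0.002978
Then change container volume by factor 1.5 (V_new/V_old).
Step 3:
                  J         E
  Initial     7.517     2.846
  Change      1.652   -0.5506
  Equil       9.168     2.295
  solve Keq expr → x = -0.5506; check Q = 0.002978

Q₀ = 0.01442; Q > K (proceeds reverse)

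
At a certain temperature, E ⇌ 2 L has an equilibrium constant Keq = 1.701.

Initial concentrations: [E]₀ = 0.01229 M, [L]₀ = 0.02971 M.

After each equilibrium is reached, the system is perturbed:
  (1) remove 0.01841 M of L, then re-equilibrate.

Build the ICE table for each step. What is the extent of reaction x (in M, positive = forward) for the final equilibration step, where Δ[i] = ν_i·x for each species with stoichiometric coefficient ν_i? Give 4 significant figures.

Q₀ = 0.07182 vs Keq = 1.701 ⇒ Q<K, forward
Step 1:
                    E           L
  Initial     0.01229     0.02971
  Change     -0.01075      0.0215
  Equil      0.001542     0.05121
  solve Keq expr → x = 0.01075; check Q = 1.701
Then remove 0.01841 M of L.
Step 2:
                    E           L
  Initial    0.001542      0.0328
  Change  -8.4253e-04    0.001685
  Equil    6.9901e-04     0.03448
  solve Keq expr → x = 8.4253e-04; check Q = 1.701

x = 8.4253e-04 M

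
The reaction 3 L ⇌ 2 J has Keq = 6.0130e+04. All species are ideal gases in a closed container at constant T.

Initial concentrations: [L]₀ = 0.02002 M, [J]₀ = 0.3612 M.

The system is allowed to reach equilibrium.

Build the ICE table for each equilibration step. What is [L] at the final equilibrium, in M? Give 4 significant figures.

Q₀ = 1.6259e+04 vs Keq = 6.0130e+04 ⇒ Q<K, forward
Step 1:
                   L          J
  Initial    0.02002     0.3612
  Change   -0.006963   0.004642
  Equil      0.01306     0.3658
  solve Keq expr → x = 0.002321; check Q = 6.0130e+04

[L]_eq = 0.01306 M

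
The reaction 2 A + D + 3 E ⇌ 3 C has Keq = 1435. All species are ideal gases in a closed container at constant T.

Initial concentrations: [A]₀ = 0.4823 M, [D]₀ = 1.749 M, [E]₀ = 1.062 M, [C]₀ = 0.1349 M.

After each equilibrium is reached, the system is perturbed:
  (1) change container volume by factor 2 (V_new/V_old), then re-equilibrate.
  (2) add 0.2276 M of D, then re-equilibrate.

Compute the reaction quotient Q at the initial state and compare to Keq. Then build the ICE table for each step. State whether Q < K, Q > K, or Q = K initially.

Q₀ = 0.005038 vs Keq = 1435 ⇒ Q<K, forward
Step 1:
                    A           D           E           C
  init         0.4823       1.749       1.062      0.1349
  Δ           -0.4285     -0.2142     -0.6427      0.6427
  eq          0.05382       1.535      0.4193      0.7776
  solve Keq expr → x = 0.2142; check Q = 1435
Then change container volume by factor 2 (V_new/V_old).
Step 2:
                    A           D           E           C
  init        0.02691      0.7674      0.2096      0.3888
  Δ           0.02431     0.01215     0.03646    -0.03646
  eq          0.05122      0.7795      0.2461      0.3523
  solve Keq expr → x = -0.01215; check Q = 1435
Then add 0.2276 M of D.
Step 3:
                    A           D           E           C
  init        0.05122       1.007      0.2461      0.3523
  Δ         -0.003552   -0.001776   -0.005327    0.005327
  eq          0.04767       1.005      0.2408      0.3577
  solve Keq expr → x = 0.001776; check Q = 1435

Q₀ = 0.005038; Q < K (proceeds forward)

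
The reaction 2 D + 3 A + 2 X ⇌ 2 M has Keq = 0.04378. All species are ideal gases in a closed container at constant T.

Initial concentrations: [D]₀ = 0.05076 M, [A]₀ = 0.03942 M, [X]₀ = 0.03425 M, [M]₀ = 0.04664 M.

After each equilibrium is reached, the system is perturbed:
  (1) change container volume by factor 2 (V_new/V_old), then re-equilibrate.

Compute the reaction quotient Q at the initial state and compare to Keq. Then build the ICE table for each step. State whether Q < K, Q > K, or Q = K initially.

Q₀ = 1.1749e+07; Q > K (proceeds reverse)

Q₀ = 1.1749e+07 vs Keq = 0.04378 ⇒ Q>K, reverse
Step 1:
                    D           A           X           M
  I           0.05076     0.03942     0.03425     0.04664
  C           0.04658     0.06987     0.04658    -0.04658
  E           0.09734      0.1093     0.08083  5.9482e-05
  solve Keq expr → x = -0.02329; check Q = 0.04378
Then change container volume by factor 2 (V_new/V_old).
Step 2:
                    D           A           X           M
  I           0.04867     0.05465     0.04042  2.9741e-05
  C        2.4472e-05  3.6708e-05  2.4472e-05 -2.4472e-05
  E           0.04869     0.05468     0.04044  5.2686e-06
  solve Keq expr → x = -1.2236e-05; check Q = 0.04378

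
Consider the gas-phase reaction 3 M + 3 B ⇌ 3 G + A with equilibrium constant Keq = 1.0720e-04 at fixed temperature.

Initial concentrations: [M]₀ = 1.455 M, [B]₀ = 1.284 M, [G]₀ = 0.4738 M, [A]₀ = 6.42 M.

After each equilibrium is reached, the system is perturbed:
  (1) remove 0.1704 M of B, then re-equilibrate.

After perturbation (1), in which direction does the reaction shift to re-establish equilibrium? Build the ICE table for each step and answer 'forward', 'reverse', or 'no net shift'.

Q₀ = 0.1047 vs Keq = 1.0720e-04 ⇒ Q>K, reverse
Step 1:
                   M          B          G          A
  init         1.455      1.284     0.4738       6.42
  Δ            0.394      0.394     -0.394    -0.1313
  eq           1.849      1.678    0.07985      6.289
  solve Keq expr → x = -0.1313; check Q = 1.0720e-04
Then remove 0.1704 M of B.
Step 2:
                   M          B          G          A
  init         1.849      1.508    0.07985      6.289
  Δ         0.007454   0.007454  -0.007454  -0.002485
  eq           1.856      1.515    0.07239      6.286
  solve Keq expr → x = -0.002485; check Q = 1.0720e-04

Direction: reverse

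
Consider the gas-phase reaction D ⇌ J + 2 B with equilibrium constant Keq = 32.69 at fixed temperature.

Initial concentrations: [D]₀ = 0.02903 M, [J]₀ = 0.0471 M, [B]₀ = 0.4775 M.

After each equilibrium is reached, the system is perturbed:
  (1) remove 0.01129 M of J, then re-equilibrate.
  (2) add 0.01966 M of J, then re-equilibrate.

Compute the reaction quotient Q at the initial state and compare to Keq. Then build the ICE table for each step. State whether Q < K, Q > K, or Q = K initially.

Q₀ = 0.3699 vs Keq = 32.69 ⇒ Q<K, forward
Step 1:
                  D         J         B
  Initial   0.02903    0.0471    0.4775
  Change   -0.02837   0.02837   0.05674
  Equil   6.5893e-04   0.07547    0.5342
  solve Keq expr → x = 0.02837; check Q = 32.69
Then remove 0.01129 M of J.
Step 2:
                  D         J         B
  Initial 6.5893e-04   0.06418    0.5342
  Change  -9.7314e-05 9.7314e-05 1.9463e-04
  Equil   5.6162e-04   0.06428    0.5344
  solve Keq expr → x = 9.7314e-05; check Q = 32.69
Then add 0.01966 M of J.
Step 3:
                  D         J         B
  Initial 5.6162e-04   0.08394    0.5344
  Change  1.6937e-04 -1.6937e-04 -3.3874e-04
  Equil   7.3099e-04   0.08377    0.5341
  solve Keq expr → x = -1.6937e-04; check Q = 32.69

Q₀ = 0.3699; Q < K (proceeds forward)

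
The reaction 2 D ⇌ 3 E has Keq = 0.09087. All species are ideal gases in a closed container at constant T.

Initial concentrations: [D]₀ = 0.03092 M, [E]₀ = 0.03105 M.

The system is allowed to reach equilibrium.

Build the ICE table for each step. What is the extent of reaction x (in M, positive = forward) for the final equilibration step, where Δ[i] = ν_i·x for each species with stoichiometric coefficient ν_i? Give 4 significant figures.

Q₀ = 0.03131 vs Keq = 0.09087 ⇒ Q<K, forward
Step 1:
                   D          E
  I          0.03092    0.03105
  C        -0.005328   0.007993
  E          0.02559    0.03904
  solve Keq expr → x = 0.002664; check Q = 0.09087

x = 0.002664 M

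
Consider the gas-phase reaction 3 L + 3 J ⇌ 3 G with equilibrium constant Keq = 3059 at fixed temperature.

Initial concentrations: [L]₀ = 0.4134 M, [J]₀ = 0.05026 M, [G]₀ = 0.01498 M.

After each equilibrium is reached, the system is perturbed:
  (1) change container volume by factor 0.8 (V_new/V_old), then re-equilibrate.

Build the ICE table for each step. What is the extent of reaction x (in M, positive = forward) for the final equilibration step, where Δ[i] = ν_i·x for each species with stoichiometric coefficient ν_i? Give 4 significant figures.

x = 7.2377e-04 M

Q₀ = 0.3748 vs Keq = 3059 ⇒ Q<K, forward
Step 1:
                    L           J           G
  init         0.4134     0.05026     0.01498
  Δ           -0.0401     -0.0401      0.0401
  eq           0.3733     0.01016     0.05508
  solve Keq expr → x = 0.01337; check Q = 3059
Then change container volume by factor 0.8 (V_new/V_old).
Step 2:
                    L           J           G
  init         0.4666      0.0127     0.06885
  Δ         -0.002171   -0.002171    0.002171
  eq           0.4645     0.01053     0.07102
  solve Keq expr → x = 7.2377e-04; check Q = 3059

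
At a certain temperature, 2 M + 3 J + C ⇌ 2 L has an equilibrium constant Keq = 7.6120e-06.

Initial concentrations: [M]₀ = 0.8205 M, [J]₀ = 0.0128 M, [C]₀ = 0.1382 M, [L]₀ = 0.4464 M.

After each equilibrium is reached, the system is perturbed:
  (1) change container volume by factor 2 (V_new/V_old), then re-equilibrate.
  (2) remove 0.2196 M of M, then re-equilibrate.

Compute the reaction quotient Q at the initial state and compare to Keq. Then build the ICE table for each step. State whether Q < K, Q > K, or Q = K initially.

Q₀ = 1.0213e+06 vs Keq = 7.6120e-06 ⇒ Q>K, reverse
Step 1:
                   M          J          C          L
  Initial     0.8205     0.0128     0.1382     0.4464
  Change      0.4452     0.6678     0.2226    -0.4452
  Equil        1.266     0.6806     0.3608   0.001178
  solve Keq expr → x = -0.2226; check Q = 7.6120e-06
Then change container volume by factor 2 (V_new/V_old).
Step 2:
                   M          J          C          L
  Initial     0.6329     0.3403     0.1804 5.8894e-04
  Change  4.4108e-04 6.6162e-04 2.2054e-04 -4.4108e-04
  Equil       0.6333      0.341     0.1806 1.4786e-04
  solve Keq expr → x = -2.2054e-04; check Q = 7.6120e-06
Then remove 0.2196 M of M.
Step 3:
                   M          J          C          L
  Initial     0.4137      0.341     0.1806 1.4786e-04
  Change  5.1218e-05 7.6828e-05 2.5609e-05 -5.1218e-05
  Equil       0.4138     0.3411     0.1807 9.6638e-05
  solve Keq expr → x = -2.5609e-05; check Q = 7.6120e-06

Q₀ = 1.0213e+06; Q > K (proceeds reverse)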